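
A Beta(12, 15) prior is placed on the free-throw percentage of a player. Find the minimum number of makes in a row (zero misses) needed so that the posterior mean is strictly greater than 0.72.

After k makes and 0 misses the posterior is Beta(12+k, 15), with mean (12+k)/(12+15+k).
Set (12+k)/(27+k) > 0.72 and solve: k > (0.72·27 − 12)/(1 − 0.72) = 26.571.
The smallest integer exceeding 26.571 is 27.

k = 27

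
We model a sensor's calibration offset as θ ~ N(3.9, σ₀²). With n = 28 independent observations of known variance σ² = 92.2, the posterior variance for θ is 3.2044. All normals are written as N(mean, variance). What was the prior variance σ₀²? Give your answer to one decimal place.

For the Normal–Normal model with known σ², precisions add: τ_n = τ₀ + n/σ².
So 1/σ₀² = 1/3.2044 − 28/92.2 = 0.312071 − 0.303688 = 0.008383.
Hence σ₀² = 1/0.008383 ≈ 119.3.

σ₀² = 119.3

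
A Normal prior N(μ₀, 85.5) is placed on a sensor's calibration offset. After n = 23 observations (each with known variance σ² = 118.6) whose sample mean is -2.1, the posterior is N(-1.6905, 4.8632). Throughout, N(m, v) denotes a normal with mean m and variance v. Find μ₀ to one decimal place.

With known observation variance, the Normal–Normal posterior has precision τ_n = τ₀ + n/σ² and mean μ_n = (τ₀μ₀ + (n/σ²)x̄)/τ_n.
Here τ₀ = 1/85.5 = 0.011696 and τ_data = 23/118.6 = 0.193929, so τ_n = 0.205625.
Rearranging for μ₀: μ₀ = (μ_n·τ_n − τ_data·x̄)/τ₀ = (-1.6905·0.205625 − 0.193929·-2.1) / 0.011696 = 0.059642/0.011696 ≈ 5.1.

μ₀ = 5.1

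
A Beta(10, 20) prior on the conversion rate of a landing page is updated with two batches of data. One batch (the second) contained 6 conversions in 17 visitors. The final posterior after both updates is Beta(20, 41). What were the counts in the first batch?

Sequential conjugate updates are equivalent to a single update on the pooled data, so total successes = posterior α − prior α and total failures = posterior β − prior β.
Total across both batches: 20−10=10 conversions, 41−20=21 bounces.
Subtract the second batch: 10−6=4 conversions and 21−11=10 bounces.

4 conversions and 10 bounces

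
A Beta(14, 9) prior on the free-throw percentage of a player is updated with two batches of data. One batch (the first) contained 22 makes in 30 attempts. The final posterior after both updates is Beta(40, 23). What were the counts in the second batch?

4 makes and 6 misses

Sequential conjugate updates are equivalent to a single update on the pooled data, so total successes = posterior α − prior α and total failures = posterior β − prior β.
Total across both batches: 40−14=26 makes, 23−9=14 misses.
Subtract the first batch: 26−22=4 makes and 14−8=6 misses.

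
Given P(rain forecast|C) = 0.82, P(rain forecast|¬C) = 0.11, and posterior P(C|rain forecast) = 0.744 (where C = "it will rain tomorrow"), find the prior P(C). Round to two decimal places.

P(C) = 0.28

Bayes' rule in odds form gives O(C|E) = O(C)·[P(E|C)/P(E|¬C)], hence O(C) = O(C|E)/LR.
Posterior odds = 0.744/(1−0.744) = 2.9062. LR = 0.82/0.11 = 7.4545.
Prior odds = 2.9062/7.4545 = 0.3899, so P(C) = 0.3899/(1+0.3899) ≈ 0.28.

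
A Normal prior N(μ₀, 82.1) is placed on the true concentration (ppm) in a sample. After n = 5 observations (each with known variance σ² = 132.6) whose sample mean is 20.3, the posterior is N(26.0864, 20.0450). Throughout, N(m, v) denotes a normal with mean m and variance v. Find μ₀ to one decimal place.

The posterior mean is a precision-weighted average: μ_n = (τ₀μ₀ + τ_data·x̄)/(τ₀+τ_data), with τ₀=1/σ₀² and τ_data=n/σ².
Here τ₀ = 1/82.1 = 0.012180 and τ_data = 5/132.6 = 0.037707, so τ_n = 0.049887.
Rearranging for μ₀: μ₀ = (μ_n·τ_n − τ_data·x̄)/τ₀ = (26.0864·0.049887 − 0.037707·20.3) / 0.012180 = 0.535920/0.012180 ≈ 44.0.

μ₀ = 44.0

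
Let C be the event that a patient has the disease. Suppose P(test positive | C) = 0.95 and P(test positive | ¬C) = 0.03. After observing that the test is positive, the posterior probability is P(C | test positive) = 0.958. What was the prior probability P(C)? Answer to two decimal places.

Bayes' rule in odds form gives O(C|E) = O(C)·[P(E|C)/P(E|¬C)], hence O(C) = O(C|E)/LR.
Posterior odds = 0.958/(1−0.958) = 22.8095. LR = 0.95/0.03 = 31.6667.
Prior odds = 22.8095/31.6667 = 0.7203, so P(C) = 0.7203/(1+0.7203) ≈ 0.42.

P(C) = 0.42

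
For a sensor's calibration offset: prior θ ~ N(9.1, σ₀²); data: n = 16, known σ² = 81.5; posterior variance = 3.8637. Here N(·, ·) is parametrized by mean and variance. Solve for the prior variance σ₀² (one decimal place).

Posterior precision equals prior precision plus data precision: 1/σ_n² = 1/σ₀² + n/σ².
So 1/σ₀² = 1/3.8637 − 16/81.5 = 0.258819 − 0.196319 = 0.062500.
Hence σ₀² = 1/0.062500 ≈ 16.0.

σ₀² = 16.0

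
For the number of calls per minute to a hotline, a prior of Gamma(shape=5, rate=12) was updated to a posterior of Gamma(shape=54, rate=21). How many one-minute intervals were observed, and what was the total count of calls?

A Gamma(α, β) prior (rate parametrization) on a Poisson rate with n observations summing to S gives posterior Gamma(α+S, β+n).
Matching: Σxᵢ = 54 − 5 = 49 and n = 21 − 12 = 9.

n = 9 one-minute intervals with total 49 calls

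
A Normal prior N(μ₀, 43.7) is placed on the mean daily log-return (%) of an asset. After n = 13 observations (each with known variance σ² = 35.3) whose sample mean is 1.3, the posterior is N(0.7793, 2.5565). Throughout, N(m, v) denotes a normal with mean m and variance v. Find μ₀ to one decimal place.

μ₀ = -7.6

The posterior mean is a precision-weighted average: μ_n = (τ₀μ₀ + τ_data·x̄)/(τ₀+τ_data), with τ₀=1/σ₀² and τ_data=n/σ².
Here τ₀ = 1/43.7 = 0.022883 and τ_data = 13/35.3 = 0.368272, so τ_n = 0.391155.
Rearranging for μ₀: μ₀ = (μ_n·τ_n − τ_data·x̄)/τ₀ = (0.7793·0.391155 − 0.368272·1.3) / 0.022883 = -0.173927/0.022883 ≈ -7.6.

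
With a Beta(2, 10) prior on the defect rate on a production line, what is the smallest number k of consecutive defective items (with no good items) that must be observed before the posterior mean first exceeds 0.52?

k = 9

After k defective items and 0 good items the posterior is Beta(2+k, 10), with mean (2+k)/(2+10+k).
Set (2+k)/(12+k) > 0.52 and solve: k > (0.52·12 − 2)/(1 − 0.52) = 8.833.
The smallest integer exceeding 8.833 is 9.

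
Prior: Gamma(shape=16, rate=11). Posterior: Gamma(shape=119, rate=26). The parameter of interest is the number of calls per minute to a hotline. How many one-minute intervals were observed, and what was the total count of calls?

n = 15 one-minute intervals with total 103 calls

A Gamma(α, β) prior (rate parametrization) on a Poisson rate with n observations summing to S gives posterior Gamma(α+S, β+n).
Matching: Σxᵢ = 119 − 16 = 103 and n = 26 − 11 = 15.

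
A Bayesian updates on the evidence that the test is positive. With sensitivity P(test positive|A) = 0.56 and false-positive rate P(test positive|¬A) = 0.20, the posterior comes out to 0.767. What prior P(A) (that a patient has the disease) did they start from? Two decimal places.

P(A) = 0.54

In odds form, posterior odds = prior odds × likelihood ratio, so prior odds = posterior odds ÷ LR.
Posterior odds = 0.767/(1−0.767) = 3.2918. LR = 0.56/0.20 = 2.8000.
Prior odds = 3.2918/2.8000 = 1.1756, so P(A) = 1.1756/(1+1.1756) ≈ 0.54.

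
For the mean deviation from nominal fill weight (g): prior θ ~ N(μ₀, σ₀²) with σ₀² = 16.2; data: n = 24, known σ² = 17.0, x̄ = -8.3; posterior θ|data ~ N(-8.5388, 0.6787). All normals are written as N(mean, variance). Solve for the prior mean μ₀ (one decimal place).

μ₀ = -14.0

The posterior mean is a precision-weighted average: μ_n = (τ₀μ₀ + τ_data·x̄)/(τ₀+τ_data), with τ₀=1/σ₀² and τ_data=n/σ².
Here τ₀ = 1/16.2 = 0.061728 and τ_data = 24/17.0 = 1.411765, so τ_n = 1.473493.
Rearranging for μ₀: μ₀ = (μ_n·τ_n − τ_data·x̄)/τ₀ = (-8.5388·1.473493 − 1.411765·-8.3) / 0.061728 = -0.864213/0.061728 ≈ -14.0.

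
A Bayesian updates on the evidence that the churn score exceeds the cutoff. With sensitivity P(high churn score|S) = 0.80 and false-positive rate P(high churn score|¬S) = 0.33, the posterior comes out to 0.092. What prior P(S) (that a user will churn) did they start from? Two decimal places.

Bayes' rule in odds form gives O(S|E) = O(S)·[P(E|S)/P(E|¬S)], hence O(S) = O(S|E)/LR.
Posterior odds = 0.092/(1−0.092) = 0.1013. LR = 0.80/0.33 = 2.4242.
Prior odds = 0.1013/2.4242 = 0.0418, so P(S) = 0.0418/(1+0.0418) ≈ 0.04.

P(S) = 0.04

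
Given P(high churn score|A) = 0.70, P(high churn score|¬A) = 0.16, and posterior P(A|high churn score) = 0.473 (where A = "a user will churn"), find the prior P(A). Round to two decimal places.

In odds form, posterior odds = prior odds × likelihood ratio, so prior odds = posterior odds ÷ LR.
Posterior odds = 0.473/(1−0.473) = 0.8975. LR = 0.70/0.16 = 4.3750.
Prior odds = 0.8975/4.3750 = 0.2051, so P(A) = 0.2051/(1+0.2051) ≈ 0.17.

P(A) = 0.17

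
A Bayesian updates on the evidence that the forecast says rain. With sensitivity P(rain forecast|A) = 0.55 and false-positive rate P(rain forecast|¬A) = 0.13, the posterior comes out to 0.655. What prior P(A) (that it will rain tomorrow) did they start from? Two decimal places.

P(A) = 0.31

Bayes' rule in odds form gives O(A|E) = O(A)·[P(E|A)/P(E|¬A)], hence O(A) = O(A|E)/LR.
Posterior odds = 0.655/(1−0.655) = 1.8986. LR = 0.55/0.13 = 4.2308.
Prior odds = 1.8986/4.2308 = 0.4488, so P(A) = 0.4488/(1+0.4488) ≈ 0.31.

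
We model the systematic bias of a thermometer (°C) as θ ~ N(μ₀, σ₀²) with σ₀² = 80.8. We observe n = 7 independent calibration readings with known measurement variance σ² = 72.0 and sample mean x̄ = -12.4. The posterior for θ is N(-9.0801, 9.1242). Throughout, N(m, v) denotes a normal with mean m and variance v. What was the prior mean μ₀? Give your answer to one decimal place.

The posterior mean is a precision-weighted average: μ_n = (τ₀μ₀ + τ_data·x̄)/(τ₀+τ_data), with τ₀=1/σ₀² and τ_data=n/σ².
Here τ₀ = 1/80.8 = 0.012376 and τ_data = 7/72.0 = 0.097222, so τ_n = 0.109598.
Rearranging for μ₀: μ₀ = (μ_n·τ_n − τ_data·x̄)/τ₀ = (-9.0801·0.109598 − 0.097222·-12.4) / 0.012376 = 0.210392/0.012376 ≈ 17.0.

μ₀ = 17.0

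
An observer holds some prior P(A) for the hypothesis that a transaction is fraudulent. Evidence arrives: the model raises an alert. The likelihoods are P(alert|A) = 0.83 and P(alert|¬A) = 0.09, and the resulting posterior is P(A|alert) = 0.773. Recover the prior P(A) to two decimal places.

P(A) = 0.27

Bayes' rule in odds form gives O(A|E) = O(A)·[P(E|A)/P(E|¬A)], hence O(A) = O(A|E)/LR.
Posterior odds = 0.773/(1−0.773) = 3.4053. LR = 0.83/0.09 = 9.2222.
Prior odds = 3.4053/9.2222 = 0.3693, so P(A) = 0.3693/(1+0.3693) ≈ 0.27.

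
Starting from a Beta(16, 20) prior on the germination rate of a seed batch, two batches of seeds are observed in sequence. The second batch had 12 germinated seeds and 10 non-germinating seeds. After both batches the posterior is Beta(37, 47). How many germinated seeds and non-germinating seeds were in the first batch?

Sequential conjugate updates are equivalent to a single update on the pooled data, so total successes = posterior α − prior α and total failures = posterior β − prior β.
Total across both batches: 37−16=21 germinated seeds, 47−20=27 non-germinating seeds.
Subtract the second batch: 21−12=9 germinated seeds and 27−10=17 non-germinating seeds.

9 germinated seeds and 17 non-germinating seeds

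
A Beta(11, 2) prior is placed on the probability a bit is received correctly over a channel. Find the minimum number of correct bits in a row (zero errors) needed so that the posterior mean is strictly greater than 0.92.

After k correct bits and 0 errors the posterior is Beta(11+k, 2), with mean (11+k)/(11+2+k).
Set (11+k)/(13+k) > 0.92 and solve: k > (0.92·13 − 11)/(1 − 0.92) = 12.000.
The smallest integer exceeding 12.000 is 13, and checking k=13: (24)/(26) = 0.9231 > 0.92.

k = 13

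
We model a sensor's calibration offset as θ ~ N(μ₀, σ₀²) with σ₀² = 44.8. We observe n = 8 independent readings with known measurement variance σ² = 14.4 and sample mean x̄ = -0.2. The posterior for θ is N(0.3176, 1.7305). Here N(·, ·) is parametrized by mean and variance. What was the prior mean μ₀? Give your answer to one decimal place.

With known observation variance, the Normal–Normal posterior has precision τ_n = τ₀ + n/σ² and mean μ_n = (τ₀μ₀ + (n/σ²)x̄)/τ_n.
Here τ₀ = 1/44.8 = 0.022321 and τ_data = 8/14.4 = 0.555556, so τ_n = 0.577877.
Rearranging for μ₀: μ₀ = (μ_n·τ_n − τ_data·x̄)/τ₀ = (0.3176·0.577877 − 0.555556·-0.2) / 0.022321 = 0.294645/0.022321 ≈ 13.2.

μ₀ = 13.2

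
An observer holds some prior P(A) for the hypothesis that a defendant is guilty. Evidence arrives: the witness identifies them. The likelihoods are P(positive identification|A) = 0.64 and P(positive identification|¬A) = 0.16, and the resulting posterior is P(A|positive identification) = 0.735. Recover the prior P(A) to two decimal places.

P(A) = 0.41

Bayes' rule in odds form gives O(A|E) = O(A)·[P(E|A)/P(E|¬A)], hence O(A) = O(A|E)/LR.
Posterior odds = 0.735/(1−0.735) = 2.7736. LR = 0.64/0.16 = 4.0000.
Prior odds = 2.7736/4.0000 = 0.6934, so P(A) = 0.6934/(1+0.6934) ≈ 0.41.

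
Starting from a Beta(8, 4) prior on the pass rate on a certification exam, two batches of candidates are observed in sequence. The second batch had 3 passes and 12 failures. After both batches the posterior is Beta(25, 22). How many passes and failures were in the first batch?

14 passes and 6 failures

Sequential conjugate updates are equivalent to a single update on the pooled data, so total successes = posterior α − prior α and total failures = posterior β − prior β.
Total across both batches: 25−8=17 passes, 22−4=18 failures.
Subtract the second batch: 17−3=14 passes and 18−12=6 failures.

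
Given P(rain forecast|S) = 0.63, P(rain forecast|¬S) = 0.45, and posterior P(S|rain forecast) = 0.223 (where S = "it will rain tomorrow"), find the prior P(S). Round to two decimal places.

Bayes' rule in odds form gives O(S|E) = O(S)·[P(E|S)/P(E|¬S)], hence O(S) = O(S|E)/LR.
Posterior odds = 0.223/(1−0.223) = 0.2870. LR = 0.63/0.45 = 1.4000.
Prior odds = 0.2870/1.4000 = 0.2050, so P(S) = 0.2050/(1+0.2050) ≈ 0.17.

P(S) = 0.17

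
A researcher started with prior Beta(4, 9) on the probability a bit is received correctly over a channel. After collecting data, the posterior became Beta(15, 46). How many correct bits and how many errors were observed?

11 correct bits and 37 errors

Under Beta–binomial conjugacy the posterior parameters are (a+s, b+f).
So s = 15 − 4 = 11 and f = 46 − 9 = 37.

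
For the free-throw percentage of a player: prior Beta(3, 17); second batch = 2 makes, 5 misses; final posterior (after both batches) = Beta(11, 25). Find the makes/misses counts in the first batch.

Sequential conjugate updates are equivalent to a single update on the pooled data, so total successes = posterior α − prior α and total failures = posterior β − prior β.
Total across both batches: 11−3=8 makes, 25−17=8 misses.
Subtract the second batch: 8−2=6 makes and 8−5=3 misses.

6 makes and 3 misses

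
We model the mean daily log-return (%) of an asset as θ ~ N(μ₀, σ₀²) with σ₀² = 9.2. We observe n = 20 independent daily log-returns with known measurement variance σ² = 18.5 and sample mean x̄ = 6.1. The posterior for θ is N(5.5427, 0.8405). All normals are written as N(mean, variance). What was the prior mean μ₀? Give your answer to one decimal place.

The posterior mean is a precision-weighted average: μ_n = (τ₀μ₀ + τ_data·x̄)/(τ₀+τ_data), with τ₀=1/σ₀² and τ_data=n/σ².
Here τ₀ = 1/9.2 = 0.108696 and τ_data = 20/18.5 = 1.081081, so τ_n = 1.189777.
Rearranging for μ₀: μ₀ = (μ_n·τ_n − τ_data·x̄)/τ₀ = (5.5427·1.189777 − 1.081081·6.1) / 0.108696 = -0.000017/0.108696 ≈ 0.0.

μ₀ = 0.0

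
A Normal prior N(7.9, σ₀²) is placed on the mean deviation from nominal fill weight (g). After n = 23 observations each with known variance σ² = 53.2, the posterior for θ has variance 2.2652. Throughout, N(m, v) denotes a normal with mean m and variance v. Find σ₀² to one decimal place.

Posterior precision equals prior precision plus data precision: 1/σ_n² = 1/σ₀² + n/σ².
So 1/σ₀² = 1/2.2652 − 23/53.2 = 0.441462 − 0.432331 = 0.009131.
Hence σ₀² = 1/0.009131 ≈ 109.5.

σ₀² = 109.5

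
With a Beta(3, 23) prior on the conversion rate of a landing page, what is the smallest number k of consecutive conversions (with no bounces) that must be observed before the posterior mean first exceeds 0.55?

k = 26

After k conversions and 0 bounces the posterior is Beta(3+k, 23), with mean (3+k)/(3+23+k).
Set (3+k)/(26+k) > 0.55 and solve: k > (0.55·26 − 3)/(1 − 0.55) = 25.111.
The smallest integer exceeding 25.111 is 26, and checking k=26: (29)/(52) = 0.5577 > 0.55.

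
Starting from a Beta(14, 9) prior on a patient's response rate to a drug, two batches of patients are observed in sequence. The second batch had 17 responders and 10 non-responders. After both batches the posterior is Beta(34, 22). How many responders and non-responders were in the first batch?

3 responders and 3 non-responders

Because Beta–binomial updating is additive in the counts, the combined data contributed (α_post−α_prior, β_post−β_prior) successes and failures.
Total across both batches: 34−14=20 responders, 22−9=13 non-responders.
Subtract the second batch: 20−17=3 responders and 13−10=3 non-responders.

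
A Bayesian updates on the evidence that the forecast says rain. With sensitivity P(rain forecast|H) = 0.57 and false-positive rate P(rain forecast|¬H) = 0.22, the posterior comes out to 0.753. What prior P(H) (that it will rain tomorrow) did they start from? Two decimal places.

P(H) = 0.54

Bayes' rule in odds form gives O(H|E) = O(H)·[P(E|H)/P(E|¬H)], hence O(H) = O(H|E)/LR.
Posterior odds = 0.753/(1−0.753) = 3.0486. LR = 0.57/0.22 = 2.5909.
Prior odds = 3.0486/2.5909 = 1.1767, so P(H) = 1.1767/(1+1.1767) ≈ 0.54.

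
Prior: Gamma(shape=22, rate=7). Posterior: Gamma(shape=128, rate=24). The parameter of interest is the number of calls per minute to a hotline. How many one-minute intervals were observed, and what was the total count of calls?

A Gamma(α, β) prior (rate parametrization) on a Poisson rate with n observations summing to S gives posterior Gamma(α+S, β+n).
Matching: Σxᵢ = 128 − 22 = 106 and n = 24 − 7 = 17.

n = 17 one-minute intervals with total 106 calls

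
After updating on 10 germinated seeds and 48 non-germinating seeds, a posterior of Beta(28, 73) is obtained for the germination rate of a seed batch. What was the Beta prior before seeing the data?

Beta(18, 25)

Beta is conjugate to the binomial likelihood: posterior = Beta(a+s, b+f).
Subtract the data counts: 28−10=18, 73−48=25.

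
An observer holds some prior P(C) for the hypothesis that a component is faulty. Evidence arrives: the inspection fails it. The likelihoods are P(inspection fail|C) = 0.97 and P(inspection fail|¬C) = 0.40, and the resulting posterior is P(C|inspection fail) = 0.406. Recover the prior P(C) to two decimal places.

P(C) = 0.22

In odds form, posterior odds = prior odds × likelihood ratio, so prior odds = posterior odds ÷ LR.
Posterior odds = 0.406/(1−0.406) = 0.6835. LR = 0.97/0.40 = 2.4250.
Prior odds = 0.6835/2.4250 = 0.2819, so P(C) = 0.2819/(1+0.2819) ≈ 0.22.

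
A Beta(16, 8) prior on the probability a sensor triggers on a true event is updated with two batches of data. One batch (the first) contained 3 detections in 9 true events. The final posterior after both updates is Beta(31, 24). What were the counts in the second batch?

Because Beta–binomial updating is additive in the counts, the combined data contributed (α_post−α_prior, β_post−β_prior) successes and failures.
Total across both batches: 31−16=15 detections, 24−8=16 misses.
Subtract the first batch: 15−3=12 detections and 16−6=10 misses.

12 detections and 10 misses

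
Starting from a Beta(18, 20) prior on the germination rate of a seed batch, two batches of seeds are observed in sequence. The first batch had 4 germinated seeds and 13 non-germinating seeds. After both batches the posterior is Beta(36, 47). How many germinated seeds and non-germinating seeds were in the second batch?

Because Beta–binomial updating is additive in the counts, the combined data contributed (α_post−α_prior, β_post−β_prior) successes and failures.
Total across both batches: 36−18=18 germinated seeds, 47−20=27 non-germinating seeds.
Subtract the first batch: 18−4=14 germinated seeds and 27−13=14 non-germinating seeds.

14 germinated seeds and 14 non-germinating seeds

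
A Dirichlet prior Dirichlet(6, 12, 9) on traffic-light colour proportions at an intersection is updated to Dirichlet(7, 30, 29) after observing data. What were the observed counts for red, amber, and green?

For a Dirichlet(α) prior with multinomial counts c, the posterior is Dirichlet(α + c) componentwise.
Counts are posterior − prior componentwise: 7−6=1, 30−12=18, 29−9=20.

counts (1, 18, 20)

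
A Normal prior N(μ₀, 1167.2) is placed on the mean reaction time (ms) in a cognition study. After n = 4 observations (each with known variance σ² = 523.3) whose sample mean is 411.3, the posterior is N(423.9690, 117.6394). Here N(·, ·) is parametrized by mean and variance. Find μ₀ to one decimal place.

μ₀ = 537.0

The posterior mean is a precision-weighted average: μ_n = (τ₀μ₀ + τ_data·x̄)/(τ₀+τ_data), with τ₀=1/σ₀² and τ_data=n/σ².
Here τ₀ = 1/1167.2 = 0.000857 and τ_data = 4/523.3 = 0.007644, so τ_n = 0.008501.
Rearranging for μ₀: μ₀ = (μ_n·τ_n − τ_data·x̄)/τ₀ = (423.9690·0.008501 − 0.007644·411.3) / 0.000857 = 0.460183/0.000857 ≈ 537.0.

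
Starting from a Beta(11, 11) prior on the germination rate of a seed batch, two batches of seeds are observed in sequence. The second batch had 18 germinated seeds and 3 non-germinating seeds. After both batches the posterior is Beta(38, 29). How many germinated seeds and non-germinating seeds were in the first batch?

9 germinated seeds and 15 non-germinating seeds

Sequential conjugate updates are equivalent to a single update on the pooled data, so total successes = posterior α − prior α and total failures = posterior β − prior β.
Total across both batches: 38−11=27 germinated seeds, 29−11=18 non-germinating seeds.
Subtract the second batch: 27−18=9 germinated seeds and 18−3=15 non-germinating seeds.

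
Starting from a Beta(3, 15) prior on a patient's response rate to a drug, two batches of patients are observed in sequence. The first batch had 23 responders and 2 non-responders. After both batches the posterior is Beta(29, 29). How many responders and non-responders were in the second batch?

Because Beta–binomial updating is additive in the counts, the combined data contributed (α_post−α_prior, β_post−β_prior) successes and failures.
Total across both batches: 29−3=26 responders, 29−15=14 non-responders.
Subtract the first batch: 26−23=3 responders and 14−2=12 non-responders.

3 responders and 12 non-responders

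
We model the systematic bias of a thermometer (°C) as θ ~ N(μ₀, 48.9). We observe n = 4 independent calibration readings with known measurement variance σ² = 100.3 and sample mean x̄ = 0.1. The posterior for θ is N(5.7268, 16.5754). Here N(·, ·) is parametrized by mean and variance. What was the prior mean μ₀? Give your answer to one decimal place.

With known observation variance, the Normal–Normal posterior has precision τ_n = τ₀ + n/σ² and mean μ_n = (τ₀μ₀ + (n/σ²)x̄)/τ_n.
Here τ₀ = 1/48.9 = 0.020450 and τ_data = 4/100.3 = 0.039880, so τ_n = 0.060330.
Rearranging for μ₀: μ₀ = (μ_n·τ_n − τ_data·x̄)/τ₀ = (5.7268·0.060330 − 0.039880·0.1) / 0.020450 = 0.341510/0.020450 ≈ 16.7.

μ₀ = 16.7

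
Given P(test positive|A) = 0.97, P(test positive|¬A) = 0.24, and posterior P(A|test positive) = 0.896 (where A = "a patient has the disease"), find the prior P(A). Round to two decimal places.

Bayes' rule in odds form gives O(A|E) = O(A)·[P(E|A)/P(E|¬A)], hence O(A) = O(A|E)/LR.
Posterior odds = 0.896/(1−0.896) = 8.6154. LR = 0.97/0.24 = 4.0417.
Prior odds = 8.6154/4.0417 = 2.1316, so P(A) = 2.1316/(1+2.1316) ≈ 0.68.

P(A) = 0.68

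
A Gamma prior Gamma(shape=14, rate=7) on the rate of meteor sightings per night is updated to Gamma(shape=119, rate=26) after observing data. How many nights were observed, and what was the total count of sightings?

n = 19 nights with total 105 sightings

A Gamma(α, β) prior (rate parametrization) on a Poisson rate with n observations summing to S gives posterior Gamma(α+S, β+n).
Matching: Σxᵢ = 119 − 14 = 105 and n = 26 − 7 = 19.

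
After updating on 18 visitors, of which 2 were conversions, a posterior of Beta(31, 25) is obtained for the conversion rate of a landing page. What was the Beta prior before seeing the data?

Beta(29, 9)

Beta is conjugate to the binomial likelihood: posterior = Beta(α+s, β+f).
Subtract the data counts: 31−2=29, 25−16=9.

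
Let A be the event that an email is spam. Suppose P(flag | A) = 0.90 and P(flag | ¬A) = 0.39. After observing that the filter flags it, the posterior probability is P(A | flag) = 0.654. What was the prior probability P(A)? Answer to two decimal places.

P(A) = 0.45

In odds form, posterior odds = prior odds × likelihood ratio, so prior odds = posterior odds ÷ LR.
Posterior odds = 0.654/(1−0.654) = 1.8902. LR = 0.90/0.39 = 2.3077.
Prior odds = 1.8902/2.3077 = 0.8191, so P(A) = 0.8191/(1+0.8191) ≈ 0.45.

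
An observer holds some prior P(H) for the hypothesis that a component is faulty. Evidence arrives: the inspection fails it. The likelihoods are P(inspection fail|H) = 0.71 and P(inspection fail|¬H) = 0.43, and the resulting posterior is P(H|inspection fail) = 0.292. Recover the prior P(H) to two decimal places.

Bayes' rule in odds form gives O(H|E) = O(H)·[P(E|H)/P(E|¬H)], hence O(H) = O(H|E)/LR.
Posterior odds = 0.292/(1−0.292) = 0.4124. LR = 0.71/0.43 = 1.6512.
Prior odds = 0.4124/1.6512 = 0.2498, so P(H) = 0.2498/(1+0.2498) ≈ 0.20.

P(H) = 0.20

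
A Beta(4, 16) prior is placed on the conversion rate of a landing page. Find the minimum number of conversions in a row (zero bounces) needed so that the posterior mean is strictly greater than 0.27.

After k conversions and 0 bounces the posterior is Beta(4+k, 16), with mean (4+k)/(4+16+k).
Set (4+k)/(20+k) > 0.27 and solve: k > (0.27·20 − 4)/(1 − 0.27) = 1.918.
The smallest integer exceeding 1.918 is 2, and checking k=2: (6)/(22) = 0.2727 > 0.27.

k = 2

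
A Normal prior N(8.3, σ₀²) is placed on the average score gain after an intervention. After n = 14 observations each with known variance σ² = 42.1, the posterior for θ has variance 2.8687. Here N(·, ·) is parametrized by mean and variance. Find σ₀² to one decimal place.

σ₀² = 62.3

Posterior precision equals prior precision plus data precision: 1/σ_n² = 1/σ₀² + n/σ².
So 1/σ₀² = 1/2.8687 − 14/42.1 = 0.348590 − 0.332542 = 0.016048.
Hence σ₀² = 1/0.016048 ≈ 62.3.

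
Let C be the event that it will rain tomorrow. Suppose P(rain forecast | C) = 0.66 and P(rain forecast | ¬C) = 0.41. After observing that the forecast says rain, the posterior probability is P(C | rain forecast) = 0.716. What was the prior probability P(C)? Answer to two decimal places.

In odds form, posterior odds = prior odds × likelihood ratio, so prior odds = posterior odds ÷ LR.
Posterior odds = 0.716/(1−0.716) = 2.5211. LR = 0.66/0.41 = 1.6098.
Prior odds = 2.5211/1.6098 = 1.5661, so P(C) = 1.5661/(1+1.5661) ≈ 0.61.

P(C) = 0.61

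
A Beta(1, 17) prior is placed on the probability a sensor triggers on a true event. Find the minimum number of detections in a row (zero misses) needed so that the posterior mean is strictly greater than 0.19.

k = 3

After k detections and 0 misses the posterior is Beta(1+k, 17), with mean (1+k)/(1+17+k).
Set (1+k)/(18+k) > 0.19 and solve: k > (0.19·18 − 1)/(1 − 0.19) = 2.988.
The smallest integer exceeding 2.988 is 3, and checking k=3: (4)/(21) = 0.1905 > 0.19.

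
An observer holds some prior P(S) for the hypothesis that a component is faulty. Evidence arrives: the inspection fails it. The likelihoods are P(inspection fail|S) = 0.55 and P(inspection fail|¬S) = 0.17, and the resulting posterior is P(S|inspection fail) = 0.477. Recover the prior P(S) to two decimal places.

P(S) = 0.22

In odds form, posterior odds = prior odds × likelihood ratio, so prior odds = posterior odds ÷ LR.
Posterior odds = 0.477/(1−0.477) = 0.9120. LR = 0.55/0.17 = 3.2353.
Prior odds = 0.9120/3.2353 = 0.2819, so P(S) = 0.2819/(1+0.2819) ≈ 0.22.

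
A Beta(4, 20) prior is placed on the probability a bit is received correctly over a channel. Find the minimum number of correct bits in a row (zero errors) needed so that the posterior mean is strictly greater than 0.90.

k = 177

After k correct bits and 0 errors the posterior is Beta(4+k, 20), with mean (4+k)/(4+20+k).
Set (4+k)/(24+k) > 0.90 and solve: k > (0.90·24 − 4)/(1 − 0.90) = 176.000.
The smallest integer exceeding 176.000 is 177.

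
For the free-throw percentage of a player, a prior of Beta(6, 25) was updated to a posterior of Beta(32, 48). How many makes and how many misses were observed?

A Beta(α, β) prior with s successes and f failures in binomial data gives a Beta(α+s, β+f) posterior.
So s = 32 − 6 = 26 and f = 48 − 25 = 23.

26 makes and 23 misses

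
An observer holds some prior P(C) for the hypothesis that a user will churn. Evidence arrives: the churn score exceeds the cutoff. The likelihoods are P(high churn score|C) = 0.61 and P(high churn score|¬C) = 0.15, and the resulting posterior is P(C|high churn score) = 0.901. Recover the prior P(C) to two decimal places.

Bayes' rule in odds form gives O(C|E) = O(C)·[P(E|C)/P(E|¬C)], hence O(C) = O(C|E)/LR.
Posterior odds = 0.901/(1−0.901) = 9.1010. LR = 0.61/0.15 = 4.0667.
Prior odds = 9.1010/4.0667 = 2.2379, so P(C) = 2.2379/(1+2.2379) ≈ 0.69.

P(C) = 0.69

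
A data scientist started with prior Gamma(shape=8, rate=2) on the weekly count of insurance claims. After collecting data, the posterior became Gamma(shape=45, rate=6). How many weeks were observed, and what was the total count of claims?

A Gamma(α, β) prior (rate parametrization) on a Poisson rate with n observations summing to S gives posterior Gamma(α+S, β+n).
Matching: Σxᵢ = 45 − 8 = 37 and n = 6 − 2 = 4.

n = 4 weeks with total 37 claims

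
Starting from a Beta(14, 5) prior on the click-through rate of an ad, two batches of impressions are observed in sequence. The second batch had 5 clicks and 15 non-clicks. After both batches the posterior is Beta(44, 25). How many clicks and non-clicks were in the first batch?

Sequential conjugate updates are equivalent to a single update on the pooled data, so total successes = posterior α − prior α and total failures = posterior β − prior β.
Total across both batches: 44−14=30 clicks, 25−5=20 non-clicks.
Subtract the second batch: 30−5=25 clicks and 20−15=5 non-clicks.

25 clicks and 5 non-clicks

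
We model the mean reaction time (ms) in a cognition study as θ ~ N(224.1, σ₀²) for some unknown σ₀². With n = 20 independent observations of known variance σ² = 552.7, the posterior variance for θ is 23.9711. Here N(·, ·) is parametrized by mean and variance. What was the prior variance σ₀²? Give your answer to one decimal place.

σ₀² = 180.8

Posterior precision equals prior precision plus data precision: 1/σ_n² = 1/σ₀² + n/σ².
So 1/σ₀² = 1/23.9711 − 20/552.7 = 0.041717 − 0.036186 = 0.005531.
Hence σ₀² = 1/0.005531 ≈ 180.8.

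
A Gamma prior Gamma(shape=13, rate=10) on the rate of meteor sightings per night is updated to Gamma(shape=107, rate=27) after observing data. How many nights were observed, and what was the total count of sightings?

n = 17 nights with total 94 sightings

Gamma–Poisson conjugacy: posterior shape = α + Σxᵢ, posterior rate = β + n.
Matching: Σxᵢ = 107 − 13 = 94 and n = 27 − 10 = 17.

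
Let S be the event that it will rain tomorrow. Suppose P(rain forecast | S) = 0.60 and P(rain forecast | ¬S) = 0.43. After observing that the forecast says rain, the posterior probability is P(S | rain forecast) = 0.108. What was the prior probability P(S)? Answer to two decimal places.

P(S) = 0.08

Bayes' rule in odds form gives O(S|E) = O(S)·[P(E|S)/P(E|¬S)], hence O(S) = O(S|E)/LR.
Posterior odds = 0.108/(1−0.108) = 0.1211. LR = 0.60/0.43 = 1.3953.
Prior odds = 0.1211/1.3953 = 0.0868, so P(S) = 0.0868/(1+0.0868) ≈ 0.08.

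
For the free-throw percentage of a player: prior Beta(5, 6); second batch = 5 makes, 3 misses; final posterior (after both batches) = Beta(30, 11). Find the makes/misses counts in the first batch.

Sequential conjugate updates are equivalent to a single update on the pooled data, so total successes = posterior α − prior α and total failures = posterior β − prior β.
Total across both batches: 30−5=25 makes, 11−6=5 misses.
Subtract the second batch: 25−5=20 makes and 5−3=2 misses.

20 makes and 2 misses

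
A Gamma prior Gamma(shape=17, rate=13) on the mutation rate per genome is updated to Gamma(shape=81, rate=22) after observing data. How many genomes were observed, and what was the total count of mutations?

n = 9 genomes with total 64 mutations

A Gamma(α, β) prior (rate parametrization) on a Poisson rate with n observations summing to S gives posterior Gamma(α+S, β+n).
Matching: Σxᵢ = 81 − 17 = 64 and n = 22 − 13 = 9.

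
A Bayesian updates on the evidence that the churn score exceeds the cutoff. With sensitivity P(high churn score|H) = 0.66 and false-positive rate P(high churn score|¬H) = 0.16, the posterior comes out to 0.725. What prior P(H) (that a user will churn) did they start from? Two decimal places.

In odds form, posterior odds = prior odds × likelihood ratio, so prior odds = posterior odds ÷ LR.
Posterior odds = 0.725/(1−0.725) = 2.6364. LR = 0.66/0.16 = 4.1250.
Prior odds = 2.6364/4.1250 = 0.6391, so P(H) = 0.6391/(1+0.6391) ≈ 0.39.

P(H) = 0.39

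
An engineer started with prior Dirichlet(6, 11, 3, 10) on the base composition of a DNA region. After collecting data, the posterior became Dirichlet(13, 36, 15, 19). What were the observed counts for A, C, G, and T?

For a Dirichlet(α) prior with multinomial counts c, the posterior is Dirichlet(α + c) componentwise.
Counts are posterior − prior componentwise: 13−6=7, 36−11=25, 15−3=12, 19−10=9.

counts (7, 25, 12, 9)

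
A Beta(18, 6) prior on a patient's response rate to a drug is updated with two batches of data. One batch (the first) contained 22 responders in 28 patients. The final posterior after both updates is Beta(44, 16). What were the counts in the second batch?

4 responders and 4 non-responders

Because Beta–binomial updating is additive in the counts, the combined data contributed (α_post−α_prior, β_post−β_prior) successes and failures.
Total across both batches: 44−18=26 responders, 16−6=10 non-responders.
Subtract the first batch: 26−22=4 responders and 10−6=4 non-responders.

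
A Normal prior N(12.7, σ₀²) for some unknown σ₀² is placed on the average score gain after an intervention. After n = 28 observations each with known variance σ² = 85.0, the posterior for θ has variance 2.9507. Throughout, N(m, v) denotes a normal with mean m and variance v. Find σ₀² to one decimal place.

σ₀² = 105.4

For the Normal–Normal model with known σ², precisions add: τ_n = τ₀ + n/σ².
So 1/σ₀² = 1/2.9507 − 28/85.0 = 0.338903 − 0.329412 = 0.009491.
Hence σ₀² = 1/0.009491 ≈ 105.4.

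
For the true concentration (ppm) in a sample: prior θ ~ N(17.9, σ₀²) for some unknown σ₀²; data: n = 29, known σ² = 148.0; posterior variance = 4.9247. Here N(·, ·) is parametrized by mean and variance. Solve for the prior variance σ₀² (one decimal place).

σ₀² = 140.6

For the Normal–Normal model with known σ², precisions add: τ_n = τ₀ + n/σ².
So 1/σ₀² = 1/4.9247 − 29/148.0 = 0.203058 − 0.195946 = 0.007112.
Hence σ₀² = 1/0.007112 ≈ 140.6.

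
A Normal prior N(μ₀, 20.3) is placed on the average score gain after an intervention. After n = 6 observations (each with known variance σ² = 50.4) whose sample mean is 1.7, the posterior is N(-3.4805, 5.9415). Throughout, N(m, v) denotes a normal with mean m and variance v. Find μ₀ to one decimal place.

With known observation variance, the Normal–Normal posterior has precision τ_n = τ₀ + n/σ² and mean μ_n = (τ₀μ₀ + (n/σ²)x̄)/τ_n.
Here τ₀ = 1/20.3 = 0.049261 and τ_data = 6/50.4 = 0.119048, so τ_n = 0.168309.
Rearranging for μ₀: μ₀ = (μ_n·τ_n − τ_data·x̄)/τ₀ = (-3.4805·0.168309 − 0.119048·1.7) / 0.049261 = -0.788181/0.049261 ≈ -16.0.

μ₀ = -16.0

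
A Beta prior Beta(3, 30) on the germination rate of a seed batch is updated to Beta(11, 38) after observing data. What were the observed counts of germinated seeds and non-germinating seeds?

8 germinated seeds and 8 non-germinating seeds

Under Beta–binomial conjugacy the posterior parameters are (α+s, β+f).
Match parameters: s=11−3=8, f=38−30=8.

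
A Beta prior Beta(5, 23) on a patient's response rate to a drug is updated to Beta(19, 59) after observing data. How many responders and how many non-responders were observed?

14 responders and 36 non-responders

Beta is conjugate to the binomial likelihood: posterior = Beta(α+s, β+f).
So s = 19 − 5 = 14 and f = 59 − 23 = 36.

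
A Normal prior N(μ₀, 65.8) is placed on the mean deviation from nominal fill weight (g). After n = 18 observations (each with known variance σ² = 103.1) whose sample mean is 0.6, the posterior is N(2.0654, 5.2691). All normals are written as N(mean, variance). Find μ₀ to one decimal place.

μ₀ = 18.9

The posterior mean is a precision-weighted average: μ_n = (τ₀μ₀ + τ_data·x̄)/(τ₀+τ_data), with τ₀=1/σ₀² and τ_data=n/σ².
Here τ₀ = 1/65.8 = 0.015198 and τ_data = 18/103.1 = 0.174588, so τ_n = 0.189786.
Rearranging for μ₀: μ₀ = (μ_n·τ_n − τ_data·x̄)/τ₀ = (2.0654·0.189786 − 0.174588·0.6) / 0.015198 = 0.287231/0.015198 ≈ 18.9.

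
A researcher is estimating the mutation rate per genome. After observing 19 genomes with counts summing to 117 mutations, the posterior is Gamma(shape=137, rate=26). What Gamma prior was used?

Gamma(shape=20, rate=7)

Gamma–Poisson conjugacy: posterior shape = α + Σxᵢ, posterior rate = β + n.
So α = 137 − 117 = 20 and β = 26 − 19 = 7.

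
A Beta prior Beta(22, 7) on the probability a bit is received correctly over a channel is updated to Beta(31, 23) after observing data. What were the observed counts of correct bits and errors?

Under Beta–binomial conjugacy the posterior parameters are (a+s, b+f).
So s = 31 − 22 = 9 and f = 23 − 7 = 16.

9 correct bits and 16 errors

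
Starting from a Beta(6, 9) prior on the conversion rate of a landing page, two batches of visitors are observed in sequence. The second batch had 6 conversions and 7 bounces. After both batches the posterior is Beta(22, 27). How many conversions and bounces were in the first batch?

10 conversions and 11 bounces

Sequential conjugate updates are equivalent to a single update on the pooled data, so total successes = posterior α − prior α and total failures = posterior β − prior β.
Total across both batches: 22−6=16 conversions, 27−9=18 bounces.
Subtract the second batch: 16−6=10 conversions and 18−7=11 bounces.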